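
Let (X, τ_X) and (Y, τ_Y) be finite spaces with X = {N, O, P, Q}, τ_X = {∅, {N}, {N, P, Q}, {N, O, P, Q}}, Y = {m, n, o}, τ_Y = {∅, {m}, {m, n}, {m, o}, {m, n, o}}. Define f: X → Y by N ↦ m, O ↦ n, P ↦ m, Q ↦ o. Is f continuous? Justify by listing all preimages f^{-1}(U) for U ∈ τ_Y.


f is NOT continuous.

Compute f^{-1}(U) for each U ∈ τ_Y:
  U = ∅: f^{-1}(U) = ∅ ∈ τ_X ✓.
  U = {m}: f^{-1}(U) = {N, P} ∉ τ_X ✗.
  U = {m, n}: f^{-1}(U) = {N, O, P} ∉ τ_X ✗.
  U = {m, o}: f^{-1}(U) = {N, P, Q} ∈ τ_X ✓.
  U = {m, n, o}: f^{-1}(U) = {N, O, P, Q} ∈ τ_X ✓.
Found U = {m} with f^{-1}(U) = {N, P} not in τ_X. Therefore f is NOT continuous.


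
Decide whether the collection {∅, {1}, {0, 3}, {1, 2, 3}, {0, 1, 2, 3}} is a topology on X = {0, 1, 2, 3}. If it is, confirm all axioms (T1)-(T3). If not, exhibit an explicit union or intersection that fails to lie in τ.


τ is NOT a topology on X.

Axiom (T1): ∅ ∈ τ? Yes; X ∈ τ? Yes.
Axiom (T2/T3): check pairwise unions and intersections of members of τ.
Counterexample for (T2): {1} ∪ {0, 3} = {0, 1, 3} ∉ τ. Therefore τ is NOT a topology.


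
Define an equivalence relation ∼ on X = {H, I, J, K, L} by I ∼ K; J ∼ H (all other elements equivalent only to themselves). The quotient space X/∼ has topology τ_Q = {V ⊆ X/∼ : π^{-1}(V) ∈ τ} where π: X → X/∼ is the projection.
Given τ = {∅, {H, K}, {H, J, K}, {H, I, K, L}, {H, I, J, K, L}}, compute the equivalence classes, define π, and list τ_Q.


X/∼ = {[H=J], [I=K], [L]}; |τ_Q| = 2.

Equivalence classes: [H=J], [I=K], [L].
Quotient map π: X → X/∼ sends H ↦ [H=J], I ↦ [I=K], J ↦ [H=J], K ↦ [I=K], L ↦ [L].
For each subset V ⊆ X/∼, compute π^{-1}(V) ⊆ X and check whether π^{-1}(V) ∈ τ. V is open in τ_Q iff π^{-1}(V) ∈ τ.
  V = {}: π^{-1}(V) = ∅ ∈ τ ✓.
  V = {[H=J]}: π^{-1}(V) = {H, J} ∉ τ ✗.
  V = {[I=K]}: π^{-1}(V) = {I, K} ∉ τ ✗.
  V = {[H=J], [I=K]}: π^{-1}(V) = {H, I, J, K} ∉ τ ✗.
  V = {[L]}: π^{-1}(V) = {L} ∉ τ ✗.
  V = {[H=J], [L]}: π^{-1}(V) = {H, J, L} ∉ τ ✗.
  V = {[I=K], [L]}: π^{-1}(V) = {I, K, L} ∉ τ ✗.
  V = {[H=J], [I=K], [L]}: π^{-1}(V) = {H, I, J, K, L} ∈ τ ✓.
Open sets in the quotient: τ_Q = {{}, {[H=J], [I=K], [L]}} (2 elements).


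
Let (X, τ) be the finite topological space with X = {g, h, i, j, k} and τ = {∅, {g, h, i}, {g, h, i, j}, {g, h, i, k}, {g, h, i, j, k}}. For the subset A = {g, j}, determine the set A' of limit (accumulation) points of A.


A' = {h, i, j, k}

For each x ∈ X, list the open sets U ∈ τ with x ∈ U, then check whether U ∩ (A ∖ {x}) ≠ ∅ for every such U.
  x = g: open {g, h, i} ∋ x has {g, h, i} ∩ (A ∖ {g}) = ∅, so x is NOT a limit point.
  x = h: opens ∋ x are {g, h, i}, {g, h, i, j}, {g, h, i, k}, {g, h, i, j, k}; each meets A ∖ {h}, so x IS a limit point.
  x = i: opens ∋ x are {g, h, i}, {g, h, i, j}, {g, h, i, k}, {g, h, i, j, k}; each meets A ∖ {i}, so x IS a limit point.
  x = j: opens ∋ x are {g, h, i, j}, {g, h, i, j, k}; each meets A ∖ {j}, so x IS a limit point.
  x = k: opens ∋ x are {g, h, i, k}, {g, h, i, j, k}; each meets A ∖ {k}, so x IS a limit point.
Collecting: A' = {h, i, j, k}.


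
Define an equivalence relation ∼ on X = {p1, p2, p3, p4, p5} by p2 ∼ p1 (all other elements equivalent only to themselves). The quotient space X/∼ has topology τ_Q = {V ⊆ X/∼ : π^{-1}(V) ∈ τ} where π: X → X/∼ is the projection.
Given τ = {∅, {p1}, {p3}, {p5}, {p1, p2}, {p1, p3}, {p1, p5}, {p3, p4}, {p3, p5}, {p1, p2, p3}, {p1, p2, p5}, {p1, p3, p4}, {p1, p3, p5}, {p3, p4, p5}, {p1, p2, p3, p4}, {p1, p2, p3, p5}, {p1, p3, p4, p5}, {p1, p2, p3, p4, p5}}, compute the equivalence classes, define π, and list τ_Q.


X/∼ = {[p1=p2], [p3], [p4], [p5]}; |τ_Q| = 12.

Equivalence classes: [p1=p2], [p3], [p4], [p5].
Quotient map π: X → X/∼ sends p1 ↦ [p1=p2], p2 ↦ [p1=p2], p3 ↦ [p3], p4 ↦ [p4], p5 ↦ [p5].
For each subset V ⊆ X/∼, compute π^{-1}(V) ⊆ X and check whether π^{-1}(V) ∈ τ. V is open in τ_Q iff π^{-1}(V) ∈ τ.
  V = {}: π^{-1}(V) = ∅ ∈ τ ✓.
  V = {[p1=p2]}: π^{-1}(V) = {p1, p2} ∈ τ ✓.
  V = {[p3]}: π^{-1}(V) = {p3} ∈ τ ✓.
  V = {[p1=p2], [p3]}: π^{-1}(V) = {p1, p2, p3} ∈ τ ✓.
  V = {[p4]}: π^{-1}(V) = {p4} ∉ τ ✗.
  V = {[p1=p2], [p4]}: π^{-1}(V) = {p1, p2, p4} ∉ τ ✗.
  V = {[p3], [p4]}: π^{-1}(V) = {p3, p4} ∈ τ ✓.
  V = {[p1=p2], [p3], [p4]}: π^{-1}(V) = {p1, p2, p3, p4} ∈ τ ✓.
  V = {[p5]}: π^{-1}(V) = {p5} ∈ τ ✓.
  V = {[p1=p2], [p5]}: π^{-1}(V) = {p1, p2, p5} ∈ τ ✓.
  V = {[p3], [p5]}: π^{-1}(V) = {p3, p5} ∈ τ ✓.
  V = {[p1=p2], [p3], [p5]}: π^{-1}(V) = {p1, p2, p3, p5} ∈ τ ✓.
  V = {[p4], [p5]}: π^{-1}(V) = {p4, p5} ∉ τ ✗.
  V = {[p1=p2], [p4], [p5]}: π^{-1}(V) = {p1, p2, p4, p5} ∉ τ ✗.
  V = {[p3], [p4], [p5]}: π^{-1}(V) = {p3, p4, p5} ∈ τ ✓.
  V = {[p1=p2], [p3], [p4], [p5]}: π^{-1}(V) = {p1, p2, p3, p4, p5} ∈ τ ✓.
Open sets in the quotient: τ_Q = {{}, {[p1=p2]}, {[p3]}, {[p1=p2], [p3]}, {[p3], [p4]}, {[p1=p2], [p3], [p4]}, {[p5]}, {[p1=p2], [p5]}, {[p3], [p5]}, {[p1=p2], [p3], [p5]}, {[p3], [p4], [p5]}, {[p1=p2], [p3], [p4], [p5]}} (12 elements).


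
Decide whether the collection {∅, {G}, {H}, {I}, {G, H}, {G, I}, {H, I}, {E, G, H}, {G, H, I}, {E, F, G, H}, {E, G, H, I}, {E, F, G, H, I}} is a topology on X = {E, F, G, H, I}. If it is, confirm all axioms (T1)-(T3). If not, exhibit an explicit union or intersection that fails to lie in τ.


τ IS a topology on X.

Axiom (T1): ∅ ∈ τ? Yes; X ∈ τ? Yes.
Axiom (T2/T3): check pairwise unions and intersections of members of τ.
All pairwise intersections and unions checked — each lies in τ. Therefore τ satisfies (T1), (T2), (T3): it IS a topology on X.


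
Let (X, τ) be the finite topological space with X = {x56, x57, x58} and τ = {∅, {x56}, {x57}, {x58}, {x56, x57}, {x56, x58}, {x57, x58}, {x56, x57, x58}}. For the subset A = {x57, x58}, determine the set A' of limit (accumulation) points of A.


A' = ∅

For each x ∈ X, list the open sets U ∈ τ with x ∈ U, then check whether U ∩ (A ∖ {x}) ≠ ∅ for every such U.
  x = x56: open {x56} ∋ x has {x56} ∩ (A ∖ {x56}) = ∅, so x is NOT a limit point.
  x = x57: open {x57} ∋ x has {x57} ∩ (A ∖ {x57}) = ∅, so x is NOT a limit point.
  x = x58: open {x58} ∋ x has {x58} ∩ (A ∖ {x58}) = ∅, so x is NOT a limit point.
Collecting: A' = ∅.


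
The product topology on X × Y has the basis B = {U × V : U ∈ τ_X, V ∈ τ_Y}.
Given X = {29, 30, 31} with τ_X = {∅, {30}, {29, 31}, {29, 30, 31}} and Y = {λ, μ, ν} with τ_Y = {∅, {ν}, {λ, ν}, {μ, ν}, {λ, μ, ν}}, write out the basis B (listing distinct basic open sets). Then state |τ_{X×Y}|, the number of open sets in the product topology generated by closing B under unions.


Basis B = {∅ × ∅, {30} × {ν}, {29, 31} × {ν}, {30} × {λ, ν}, {30} × {μ, ν}, {29, 30, 31} × {ν}, {30} × {λ, μ, ν}, {29, 31} × {λ, ν}, {29, 31} × {μ, ν}, {29, 31} × {λ, μ, ν}, {29, 30, 31} × {λ, ν}, {29, 30, 31} × {μ, ν}, {29, 30, 31} × {λ, μ, ν}}; |τ_{X×Y}| = 25.

Enumerate products U × V with U ∈ τ_X, V ∈ τ_Y (deduplicated):
  ∅ × ∅ = {} (∅)
  {30} × {ν} = {(30,ν)}
  {29, 31} × {ν} = {(29,ν), (31,ν)}
  {30} × {λ, ν} = {(30,λ), (30,ν)}
  {30} × {μ, ν} = {(30,μ), (30,ν)}
  {29, 30, 31} × {ν} = {(29,ν), (30,ν), (31,ν)}
  {30} × {λ, μ, ν} = {(30,λ), (30,μ), (30,ν)}
  {29, 31} × {λ, ν} = {(29,λ), (29,ν), (31,λ), (31,ν)}
  {29, 31} × {μ, ν} = {(29,μ), (29,ν), (31,μ), (31,ν)}
  {29, 31} × {λ, μ, ν} = {(29,λ), (29,μ), (29,ν), (31,λ), (31,μ), (31,ν)}
  {29, 30, 31} × {λ, ν} = {(29,λ), (29,ν), (30,λ), (30,ν), (31,λ), (31,ν)}
  {29, 30, 31} × {μ, ν} = {(29,μ), (29,ν), (30,μ), (30,ν), (31,μ), (31,ν)}
  {29, 30, 31} × {λ, μ, ν} = {(29,λ), (29,μ), (29,ν), (30,λ), (30,μ), (30,ν), (31,λ), (31,μ), (31,ν)}
These 13 distinct sets form the basis B.
Close under arbitrary unions to get τ_{X×Y}; counting gives |τ_{X×Y}| = 25.


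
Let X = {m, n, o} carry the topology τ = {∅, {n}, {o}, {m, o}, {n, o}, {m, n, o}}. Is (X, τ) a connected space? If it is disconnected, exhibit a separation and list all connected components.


(X, τ) is disconnected; components = [{n}, {m, o}].

Find clopen sets (U ∈ τ with X ∖ U ∈ τ):
  U = ∅, X ∖ U = {m, n, o} — both open, so U is clopen.
  U = {n}, X ∖ U = {m, o} — both open, so U is clopen.
  U = {m, o}, X ∖ U = {n} — both open, so U is clopen.
  U = {m, n, o}, X ∖ U = ∅ — both open, so U is clopen.
Nontrivial clopen(s) exist: e.g. {n}. So (X, τ) is disconnected.
Compute connected components by grouping points that agree on all clopens:
  component: {n}
  component: {m, o}


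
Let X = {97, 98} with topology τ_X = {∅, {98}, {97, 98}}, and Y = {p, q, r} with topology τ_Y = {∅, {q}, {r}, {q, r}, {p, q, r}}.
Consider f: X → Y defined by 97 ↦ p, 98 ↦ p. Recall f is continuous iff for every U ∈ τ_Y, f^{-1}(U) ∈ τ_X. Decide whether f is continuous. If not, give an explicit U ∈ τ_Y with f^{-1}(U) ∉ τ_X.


f IS continuous.

Compute f^{-1}(U) for each U ∈ τ_Y:
  U = ∅: f^{-1}(U) = ∅ ∈ τ_X ✓.
  U = {q}: f^{-1}(U) = ∅ ∈ τ_X ✓.
  U = {r}: f^{-1}(U) = ∅ ∈ τ_X ✓.
  U = {q, r}: f^{-1}(U) = ∅ ∈ τ_X ✓.
  U = {p, q, r}: f^{-1}(U) = {97, 98} ∈ τ_X ✓.
Every preimage lies in τ_X, so f IS continuous.


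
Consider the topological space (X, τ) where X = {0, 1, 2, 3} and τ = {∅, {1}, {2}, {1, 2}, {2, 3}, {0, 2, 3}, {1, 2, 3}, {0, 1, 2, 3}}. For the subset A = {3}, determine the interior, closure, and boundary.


int(A) = ∅, cl(A) = {0, 3}, ∂A = {0, 3}.

Closed sets in (X, τ) are complements of opens:
  closed(X, τ) = {∅, {0}, {1}, {0, 1}, {0, 3}, {0, 1, 3}, {0, 2, 3}, {0, 1, 2, 3}}.
int(A) = ⋃ {U ∈ τ : U ⊆ A}. Opens contained in A: ∅.
Taking the union of these: int(A) = ∅.
cl(A) = ⋂ {C closed : A ⊆ C}. Closed sets containing A: {0, 3}, {0, 1, 3}, {0, 2, 3}, {0, 1, 2, 3}.
Intersecting these: cl(A) = {0, 3}.
∂A = cl(A) ∖ int(A) = {0, 3} ∖ ∅ = {0, 3}.


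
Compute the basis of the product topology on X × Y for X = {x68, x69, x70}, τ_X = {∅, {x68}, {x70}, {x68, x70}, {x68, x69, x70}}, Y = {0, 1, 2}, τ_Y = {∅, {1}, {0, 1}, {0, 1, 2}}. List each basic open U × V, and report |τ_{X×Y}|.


Basis B = {∅ × ∅, {x68} × {1}, {x70} × {1}, {x68} × {0, 1}, {x68, x70} × {1}, {x70} × {0, 1}, {x68} × {0, 1, 2}, {x68, x69, x70} × {1}, {x70} × {0, 1, 2}, {x68, x70} × {0, 1}, {x68, x70} × {0, 1, 2}, {x68, x69, x70} × {0, 1}, {x68, x69, x70} × {0, 1, 2}}; |τ_{X×Y}| = 30.

Enumerate products U × V with U ∈ τ_X, V ∈ τ_Y (deduplicated):
  ∅ × ∅ = {} (∅)
  {x68} × {1} = {(x68,1)}
  {x70} × {1} = {(x70,1)}
  {x68} × {0, 1} = {(x68,0), (x68,1)}
  {x68, x70} × {1} = {(x68,1), (x70,1)}
  {x70} × {0, 1} = {(x70,0), (x70,1)}
  {x68} × {0, 1, 2} = {(x68,0), (x68,1), (x68,2)}
  {x68, x69, x70} × {1} = {(x68,1), (x69,1), (x70,1)}
  {x70} × {0, 1, 2} = {(x70,0), (x70,1), (x70,2)}
  {x68, x70} × {0, 1} = {(x68,0), (x68,1), (x70,0), (x70,1)}
  {x68, x70} × {0, 1, 2} = {(x68,0), (x68,1), (x68,2), (x70,0), (x70,1), (x70,2)}
  {x68, x69, x70} × {0, 1} = {(x68,0), (x68,1), (x69,0), (x69,1), (x70,0), (x70,1)}
  {x68, x69, x70} × {0, 1, 2} = {(x68,0), (x68,1), (x68,2), (x69,0), (x69,1), (x69,2), (x70,0), (x70,1), (x70,2)}
These 13 distinct sets form the basis B.
Close under arbitrary unions to get τ_{X×Y}; counting gives |τ_{X×Y}| = 30.


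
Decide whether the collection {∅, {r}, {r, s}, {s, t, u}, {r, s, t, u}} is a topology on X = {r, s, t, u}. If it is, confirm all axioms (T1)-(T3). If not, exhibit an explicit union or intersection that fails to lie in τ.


τ is NOT a topology on X.

Axiom (T1): ∅ ∈ τ? Yes; X ∈ τ? Yes.
Axiom (T2/T3): check pairwise unions and intersections of members of τ.
Counterexample for (T3): {r, s} ∩ {s, t, u} = {s} ∉ τ. Therefore τ is NOT a topology.


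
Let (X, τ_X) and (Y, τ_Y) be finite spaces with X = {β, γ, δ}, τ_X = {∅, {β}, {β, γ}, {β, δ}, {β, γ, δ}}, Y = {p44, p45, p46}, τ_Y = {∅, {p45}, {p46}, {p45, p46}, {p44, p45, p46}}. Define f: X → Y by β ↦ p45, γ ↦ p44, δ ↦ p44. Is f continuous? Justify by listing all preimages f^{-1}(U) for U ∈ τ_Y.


f IS continuous.

Compute f^{-1}(U) for each U ∈ τ_Y:
  U = ∅: f^{-1}(U) = ∅ ∈ τ_X ✓.
  U = {p45}: f^{-1}(U) = {β} ∈ τ_X ✓.
  U = {p46}: f^{-1}(U) = ∅ ∈ τ_X ✓.
  U = {p45, p46}: f^{-1}(U) = {β} ∈ τ_X ✓.
  U = {p44, p45, p46}: f^{-1}(U) = {β, γ, δ} ∈ τ_X ✓.
Every preimage lies in τ_X, so f IS continuous.


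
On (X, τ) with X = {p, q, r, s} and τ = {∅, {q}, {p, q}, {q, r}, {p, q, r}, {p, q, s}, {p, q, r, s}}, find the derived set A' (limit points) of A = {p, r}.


A' = {s}

For each x ∈ X, list the open sets U ∈ τ with x ∈ U, then check whether U ∩ (A ∖ {x}) ≠ ∅ for every such U.
  x = p: open {p, q} ∋ x has {p, q} ∩ (A ∖ {p}) = ∅, so x is NOT a limit point.
  x = q: open {q} ∋ x has {q} ∩ (A ∖ {q}) = ∅, so x is NOT a limit point.
  x = r: open {q, r} ∋ x has {q, r} ∩ (A ∖ {r}) = ∅, so x is NOT a limit point.
  x = s: opens ∋ x are {p, q, s}, {p, q, r, s}; each meets A ∖ {s}, so x IS a limit point.
Collecting: A' = {s}.


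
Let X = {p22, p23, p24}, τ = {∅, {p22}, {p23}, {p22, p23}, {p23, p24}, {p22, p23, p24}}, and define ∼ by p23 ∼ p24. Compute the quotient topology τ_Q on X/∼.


X/∼ = {[p22], [p23=p24]}; |τ_Q| = 4.

Equivalence classes: [p22], [p23=p24].
Quotient map π: X → X/∼ sends p22 ↦ [p22], p23 ↦ [p23=p24], p24 ↦ [p23=p24].
For each subset V ⊆ X/∼, compute π^{-1}(V) ⊆ X and check whether π^{-1}(V) ∈ τ. V is open in τ_Q iff π^{-1}(V) ∈ τ.
  V = {}: π^{-1}(V) = ∅ ∈ τ ✓.
  V = {[p22]}: π^{-1}(V) = {p22} ∈ τ ✓.
  V = {[p23=p24]}: π^{-1}(V) = {p23, p24} ∈ τ ✓.
  V = {[p22], [p23=p24]}: π^{-1}(V) = {p22, p23, p24} ∈ τ ✓.
Open sets in the quotient: τ_Q = {{}, {[p22]}, {[p23=p24]}, {[p22], [p23=p24]}} (4 elements).


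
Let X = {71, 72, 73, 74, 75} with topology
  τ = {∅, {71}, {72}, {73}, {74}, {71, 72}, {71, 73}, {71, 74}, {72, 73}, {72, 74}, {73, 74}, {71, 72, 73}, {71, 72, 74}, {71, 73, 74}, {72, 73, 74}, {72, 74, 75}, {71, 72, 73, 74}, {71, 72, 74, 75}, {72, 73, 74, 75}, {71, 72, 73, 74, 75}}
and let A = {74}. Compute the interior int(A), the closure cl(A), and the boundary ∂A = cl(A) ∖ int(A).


int(A) = {74}, cl(A) = {74, 75}, ∂A = {75}.

Closed sets in (X, τ) are complements of opens:
  closed(X, τ) = {∅, {71}, {73}, {75}, {71, 73}, {71, 75}, {72, 75}, {73, 75}, {74, 75}, {71, 72, 75}, {71, 73, 75}, {71, 74, 75}, {72, 73, 75}, {72, 74, 75}, {73, 74, 75}, {71, 72, 73, 75}, {71, 72, 74, 75}, {71, 73, 74, 75}, {72, 73, 74, 75}, {71, 72, 73, 74, 75}}.
int(A) = ⋃ {U ∈ τ : U ⊆ A}. Opens contained in A: ∅, {74}.
Taking the union of these: int(A) = {74}.
cl(A) = ⋂ {C closed : A ⊆ C}. Closed sets containing A: {74, 75}, {71, 74, 75}, {72, 74, 75}, {73, 74, 75}, {71, 72, 74, 75}, {71, 73, 74, 75}, {72, 73, 74, 75}, {71, 72, 73, 74, 75}.
Intersecting these: cl(A) = {74, 75}.
∂A = cl(A) ∖ int(A) = {74, 75} ∖ {74} = {75}.


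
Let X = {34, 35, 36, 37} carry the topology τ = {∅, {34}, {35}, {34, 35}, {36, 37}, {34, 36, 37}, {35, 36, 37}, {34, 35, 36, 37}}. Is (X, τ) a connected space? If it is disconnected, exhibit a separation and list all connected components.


(X, τ) is disconnected; components = [{34}, {35}, {36, 37}].

Find clopen sets (U ∈ τ with X ∖ U ∈ τ):
  U = ∅, X ∖ U = {34, 35, 36, 37} — both open, so U is clopen.
  U = {34}, X ∖ U = {35, 36, 37} — both open, so U is clopen.
  U = {35}, X ∖ U = {34, 36, 37} — both open, so U is clopen.
  U = {34, 35}, X ∖ U = {36, 37} — both open, so U is clopen.
  U = {36, 37}, X ∖ U = {34, 35} — both open, so U is clopen.
  U = {34, 36, 37}, X ∖ U = {35} — both open, so U is clopen.
  U = {35, 36, 37}, X ∖ U = {34} — both open, so U is clopen.
  U = {34, 35, 36, 37}, X ∖ U = ∅ — both open, so U is clopen.
Nontrivial clopen(s) exist: e.g. {34, 36, 37}. So (X, τ) is disconnected.
Compute connected components by grouping points that agree on all clopens:
  component: {34}
  component: {35}
  component: {36, 37}


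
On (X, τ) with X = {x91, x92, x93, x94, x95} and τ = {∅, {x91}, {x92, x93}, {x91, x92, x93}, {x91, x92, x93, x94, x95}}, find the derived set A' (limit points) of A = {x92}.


A' = {x93, x94, x95}

For each x ∈ X, list the open sets U ∈ τ with x ∈ U, then check whether U ∩ (A ∖ {x}) ≠ ∅ for every such U.
  x = x91: open {x91} ∋ x has {x91} ∩ (A ∖ {x91}) = ∅, so x is NOT a limit point.
  x = x92: open {x92, x93} ∋ x has {x92, x93} ∩ (A ∖ {x92}) = ∅, so x is NOT a limit point.
  x = x93: opens ∋ x are {x92, x93}, {x91, x92, x93}, {x91, x92, x93, x94, x95}; each meets A ∖ {x93}, so x IS a limit point.
  x = x94: opens ∋ x are {x91, x92, x93, x94, x95}; each meets A ∖ {x94}, so x IS a limit point.
  x = x95: opens ∋ x are {x91, x92, x93, x94, x95}; each meets A ∖ {x95}, so x IS a limit point.
Collecting: A' = {x93, x94, x95}.


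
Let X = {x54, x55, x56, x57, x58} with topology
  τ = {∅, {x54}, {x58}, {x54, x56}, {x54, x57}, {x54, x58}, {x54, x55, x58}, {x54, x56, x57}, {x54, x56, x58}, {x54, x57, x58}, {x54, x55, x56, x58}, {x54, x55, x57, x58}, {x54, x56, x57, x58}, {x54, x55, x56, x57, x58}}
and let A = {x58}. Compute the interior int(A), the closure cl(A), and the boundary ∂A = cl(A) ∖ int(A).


int(A) = {x58}, cl(A) = {x55, x58}, ∂A = {x55}.

Closed sets in (X, τ) are complements of opens:
  closed(X, τ) = {∅, {x55}, {x56}, {x57}, {x55, x56}, {x55, x57}, {x55, x58}, {x56, x57}, {x55, x56, x57}, {x55, x56, x58}, {x55, x57, x58}, {x54, x55, x56, x57}, {x55, x56, x57, x58}, {x54, x55, x56, x57, x58}}.
int(A) = ⋃ {U ∈ τ : U ⊆ A}. Opens contained in A: ∅, {x58}.
Taking the union of these: int(A) = {x58}.
cl(A) = ⋂ {C closed : A ⊆ C}. Closed sets containing A: {x55, x58}, {x55, x56, x58}, {x55, x57, x58}, {x55, x56, x57, x58}, {x54, x55, x56, x57, x58}.
Intersecting these: cl(A) = {x55, x58}.
∂A = cl(A) ∖ int(A) = {x55, x58} ∖ {x58} = {x55}.


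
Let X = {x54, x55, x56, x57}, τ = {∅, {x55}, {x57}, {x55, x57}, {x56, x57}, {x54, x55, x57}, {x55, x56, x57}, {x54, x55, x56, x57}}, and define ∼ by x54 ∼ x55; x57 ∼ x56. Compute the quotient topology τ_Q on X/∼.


X/∼ = {[x54=x55], [x56=x57]}; |τ_Q| = 3.

Equivalence classes: [x54=x55], [x56=x57].
Quotient map π: X → X/∼ sends x54 ↦ [x54=x55], x55 ↦ [x54=x55], x56 ↦ [x56=x57], x57 ↦ [x56=x57].
For each subset V ⊆ X/∼, compute π^{-1}(V) ⊆ X and check whether π^{-1}(V) ∈ τ. V is open in τ_Q iff π^{-1}(V) ∈ τ.
  V = {}: π^{-1}(V) = ∅ ∈ τ ✓.
  V = {[x54=x55]}: π^{-1}(V) = {x54, x55} ∉ τ ✗.
  V = {[x56=x57]}: π^{-1}(V) = {x56, x57} ∈ τ ✓.
  V = {[x54=x55], [x56=x57]}: π^{-1}(V) = {x54, x55, x56, x57} ∈ τ ✓.
Open sets in the quotient: τ_Q = {{}, {[x56=x57]}, {[x54=x55], [x56=x57]}} (3 elements).


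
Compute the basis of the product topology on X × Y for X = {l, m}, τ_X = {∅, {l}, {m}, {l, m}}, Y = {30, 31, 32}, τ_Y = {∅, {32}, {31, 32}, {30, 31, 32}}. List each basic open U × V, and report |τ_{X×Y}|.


Basis B = {∅ × ∅, {l} × {32}, {m} × {32}, {l} × {31, 32}, {l, m} × {32}, {m} × {31, 32}, {l} × {30, 31, 32}, {m} × {30, 31, 32}, {l, m} × {31, 32}, {l, m} × {30, 31, 32}}; |τ_{X×Y}| = 16.

Enumerate products U × V with U ∈ τ_X, V ∈ τ_Y (deduplicated):
  ∅ × ∅ = {} (∅)
  {l} × {32} = {(l,32)}
  {m} × {32} = {(m,32)}
  {l} × {31, 32} = {(l,31), (l,32)}
  {l, m} × {32} = {(l,32), (m,32)}
  {m} × {31, 32} = {(m,31), (m,32)}
  {l} × {30, 31, 32} = {(l,30), (l,31), (l,32)}
  {m} × {30, 31, 32} = {(m,30), (m,31), (m,32)}
  {l, m} × {31, 32} = {(l,31), (l,32), (m,31), (m,32)}
  {l, m} × {30, 31, 32} = {(l,30), (l,31), (l,32), (m,30), (m,31), (m,32)}
These 10 distinct sets form the basis B.
Close under arbitrary unions to get τ_{X×Y}; counting gives |τ_{X×Y}| = 16.


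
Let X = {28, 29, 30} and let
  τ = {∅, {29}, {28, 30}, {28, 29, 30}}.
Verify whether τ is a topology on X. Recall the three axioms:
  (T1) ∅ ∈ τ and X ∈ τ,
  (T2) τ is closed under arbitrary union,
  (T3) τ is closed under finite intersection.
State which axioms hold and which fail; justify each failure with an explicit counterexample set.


τ IS a topology on X.

Axiom (T1): ∅ ∈ τ? Yes; X ∈ τ? Yes.
Axiom (T2/T3): check pairwise unions and intersections of members of τ.
All pairwise intersections and unions checked — each lies in τ. Therefore τ satisfies (T1), (T2), (T3): it IS a topology on X.


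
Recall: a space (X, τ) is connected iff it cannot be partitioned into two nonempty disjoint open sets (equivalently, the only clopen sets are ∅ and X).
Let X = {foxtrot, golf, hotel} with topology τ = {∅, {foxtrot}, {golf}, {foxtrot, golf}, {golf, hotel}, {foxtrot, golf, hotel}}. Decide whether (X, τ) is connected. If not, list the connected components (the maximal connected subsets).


(X, τ) is disconnected; components = [{foxtrot}, {golf, hotel}].

Find clopen sets (U ∈ τ with X ∖ U ∈ τ):
  U = ∅, X ∖ U = {foxtrot, golf, hotel} — both open, so U is clopen.
  U = {foxtrot}, X ∖ U = {golf, hotel} — both open, so U is clopen.
  U = {golf, hotel}, X ∖ U = {foxtrot} — both open, so U is clopen.
  U = {foxtrot, golf, hotel}, X ∖ U = ∅ — both open, so U is clopen.
Nontrivial clopen(s) exist: e.g. {foxtrot}. So (X, τ) is disconnected.
Compute connected components by grouping points that agree on all clopens:
  component: {foxtrot}
  component: {golf, hotel}


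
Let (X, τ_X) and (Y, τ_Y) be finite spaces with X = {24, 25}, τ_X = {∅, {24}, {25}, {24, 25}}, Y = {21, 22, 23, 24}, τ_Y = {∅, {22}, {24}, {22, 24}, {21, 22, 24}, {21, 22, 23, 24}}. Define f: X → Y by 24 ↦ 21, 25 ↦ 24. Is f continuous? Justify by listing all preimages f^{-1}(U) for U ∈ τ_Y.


f IS continuous.

Compute f^{-1}(U) for each U ∈ τ_Y:
  U = ∅: f^{-1}(U) = ∅ ∈ τ_X ✓.
  U = {22}: f^{-1}(U) = ∅ ∈ τ_X ✓.
  U = {24}: f^{-1}(U) = {25} ∈ τ_X ✓.
  U = {22, 24}: f^{-1}(U) = {25} ∈ τ_X ✓.
  U = {21, 22, 24}: f^{-1}(U) = {24, 25} ∈ τ_X ✓.
  U = {21, 22, 23, 24}: f^{-1}(U) = {24, 25} ∈ τ_X ✓.
Every preimage lies in τ_X, so f IS continuous.


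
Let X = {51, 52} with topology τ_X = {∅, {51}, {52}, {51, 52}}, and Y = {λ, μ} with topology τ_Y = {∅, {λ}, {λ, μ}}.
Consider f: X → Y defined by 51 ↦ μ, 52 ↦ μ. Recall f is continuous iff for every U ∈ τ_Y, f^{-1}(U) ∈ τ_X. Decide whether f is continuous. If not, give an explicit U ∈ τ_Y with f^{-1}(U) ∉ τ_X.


f IS continuous.

Compute f^{-1}(U) for each U ∈ τ_Y:
  U = ∅: f^{-1}(U) = ∅ ∈ τ_X ✓.
  U = {λ}: f^{-1}(U) = ∅ ∈ τ_X ✓.
  U = {λ, μ}: f^{-1}(U) = {51, 52} ∈ τ_X ✓.
Every preimage lies in τ_X, so f IS continuous.


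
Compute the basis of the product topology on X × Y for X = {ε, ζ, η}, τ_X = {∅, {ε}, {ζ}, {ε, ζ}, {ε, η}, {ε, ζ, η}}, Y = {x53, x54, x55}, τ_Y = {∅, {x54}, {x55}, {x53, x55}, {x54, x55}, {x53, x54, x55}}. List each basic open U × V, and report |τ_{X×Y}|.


Basis B = {∅ × ∅, {ε} × {x54}, {ε} × {x55}, {ζ} × {x54}, {ζ} × {x55}, {ε} × {x53, x55}, {ε} × {x54, x55}, {ε, ζ} × {x54}, {ε, η} × {x54}, {ε, ζ} × {x55}, {ε, η} × {x55}, {ζ} × {x53, x55}, {ζ} × {x54, x55}, {ε} × {x53, x54, x55}, {ε, ζ, η} × {x54}, {ε, ζ, η} × {x55}, {ζ} × {x53, x54, x55}, {ε, ζ} × {x53, x55}, {ε, η} × {x53, x55}, {ε, ζ} × {x54, x55}, {ε, η} × {x54, x55}, {ε, ζ} × {x53, x54, x55}, {ε, η} × {x53, x54, x55}, {ε, ζ, η} × {x53, x55}, {ε, ζ, η} × {x54, x55}, {ε, ζ, η} × {x53, x54, x55}}; |τ_{X×Y}| = 108.

Enumerate products U × V with U ∈ τ_X, V ∈ τ_Y (deduplicated):
  ∅ × ∅ = {} (∅)
  {ε} × {x54} = {(ε,x54)}
  {ε} × {x55} = {(ε,x55)}
  {ζ} × {x54} = {(ζ,x54)}
  {ζ} × {x55} = {(ζ,x55)}
  {ε} × {x53, x55} = {(ε,x53), (ε,x55)}
  {ε} × {x54, x55} = {(ε,x54), (ε,x55)}
  {ε, ζ} × {x54} = {(ε,x54), (ζ,x54)}
  {ε, η} × {x54} = {(ε,x54), (η,x54)}
  {ε, ζ} × {x55} = {(ε,x55), (ζ,x55)}
  {ε, η} × {x55} = {(ε,x55), (η,x55)}
  {ζ} × {x53, x55} = {(ζ,x53), (ζ,x55)}
  {ζ} × {x54, x55} = {(ζ,x54), (ζ,x55)}
  {ε} × {x53, x54, x55} = {(ε,x53), (ε,x54), (ε,x55)}
  {ε, ζ, η} × {x54} = {(ε,x54), (ζ,x54), (η,x54)}
  {ε, ζ, η} × {x55} = {(ε,x55), (ζ,x55), (η,x55)}
  {ζ} × {x53, x54, x55} = {(ζ,x53), (ζ,x54), (ζ,x55)}
  {ε, ζ} × {x53, x55} = {(ε,x53), (ε,x55), (ζ,x53), (ζ,x55)}
  {ε, η} × {x53, x55} = {(ε,x53), (ε,x55), (η,x53), (η,x55)}
  {ε, ζ} × {x54, x55} = {(ε,x54), (ε,x55), (ζ,x54), (ζ,x55)}
  {ε, η} × {x54, x55} = {(ε,x54), (ε,x55), (η,x54), (η,x55)}
  {ε, ζ} × {x53, x54, x55} = {(ε,x53), (ε,x54), (ε,x55), (ζ,x53), (ζ,x54), (ζ,x55)}
  {ε, η} × {x53, x54, x55} = {(ε,x53), (ε,x54), (ε,x55), (η,x53), (η,x54), (η,x55)}
  {ε, ζ, η} × {x53, x55} = {(ε,x53), (ε,x55), (ζ,x53), (ζ,x55), (η,x53), (η,x55)}
  {ε, ζ, η} × {x54, x55} = {(ε,x54), (ε,x55), (ζ,x54), (ζ,x55), (η,x54), (η,x55)}
  {ε, ζ, η} × {x53, x54, x55} = {(ε,x53), (ε,x54), (ε,x55), (ζ,x53), (ζ,x54), (ζ,x55), (η,x53), (η,x54), (η,x55)}
These 26 distinct sets form the basis B.
Close under arbitrary unions to get τ_{X×Y}; counting gives |τ_{X×Y}| = 108.


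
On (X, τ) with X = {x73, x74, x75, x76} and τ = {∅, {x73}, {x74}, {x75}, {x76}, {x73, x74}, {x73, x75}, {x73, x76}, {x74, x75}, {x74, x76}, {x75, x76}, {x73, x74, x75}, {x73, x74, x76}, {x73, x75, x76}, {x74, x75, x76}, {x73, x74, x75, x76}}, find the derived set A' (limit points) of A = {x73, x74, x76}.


A' = ∅

For each x ∈ X, list the open sets U ∈ τ with x ∈ U, then check whether U ∩ (A ∖ {x}) ≠ ∅ for every such U.
  x = x73: open {x73} ∋ x has {x73} ∩ (A ∖ {x73}) = ∅, so x is NOT a limit point.
  x = x74: open {x74} ∋ x has {x74} ∩ (A ∖ {x74}) = ∅, so x is NOT a limit point.
  x = x75: open {x75} ∋ x has {x75} ∩ (A ∖ {x75}) = ∅, so x is NOT a limit point.
  x = x76: open {x76} ∋ x has {x76} ∩ (A ∖ {x76}) = ∅, so x is NOT a limit point.
Collecting: A' = ∅.


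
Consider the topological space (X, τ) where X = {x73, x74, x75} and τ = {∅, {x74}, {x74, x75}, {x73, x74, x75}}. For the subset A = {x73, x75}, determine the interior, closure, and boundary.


int(A) = ∅, cl(A) = {x73, x75}, ∂A = {x73, x75}.

Closed sets in (X, τ) are complements of opens:
  closed(X, τ) = {∅, {x73}, {x73, x75}, {x73, x74, x75}}.
int(A) = ⋃ {U ∈ τ : U ⊆ A}. Opens contained in A: ∅.
Taking the union of these: int(A) = ∅.
cl(A) = ⋂ {C closed : A ⊆ C}. Closed sets containing A: {x73, x75}, {x73, x74, x75}.
Intersecting these: cl(A) = {x73, x75}.
∂A = cl(A) ∖ int(A) = {x73, x75} ∖ ∅ = {x73, x75}.


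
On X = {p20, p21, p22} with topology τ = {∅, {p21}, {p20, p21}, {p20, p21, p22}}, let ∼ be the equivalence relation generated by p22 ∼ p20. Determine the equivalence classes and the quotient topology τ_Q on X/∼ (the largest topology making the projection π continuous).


X/∼ = {[p20=p22], [p21]}; |τ_Q| = 3.

Equivalence classes: [p20=p22], [p21].
Quotient map π: X → X/∼ sends p20 ↦ [p20=p22], p21 ↦ [p21], p22 ↦ [p20=p22].
For each subset V ⊆ X/∼, compute π^{-1}(V) ⊆ X and check whether π^{-1}(V) ∈ τ. V is open in τ_Q iff π^{-1}(V) ∈ τ.
  V = {}: π^{-1}(V) = ∅ ∈ τ ✓.
  V = {[p20=p22]}: π^{-1}(V) = {p20, p22} ∉ τ ✗.
  V = {[p21]}: π^{-1}(V) = {p21} ∈ τ ✓.
  V = {[p20=p22], [p21]}: π^{-1}(V) = {p20, p21, p22} ∈ τ ✓.
Open sets in the quotient: τ_Q = {{}, {[p21]}, {[p20=p22], [p21]}} (3 elements).


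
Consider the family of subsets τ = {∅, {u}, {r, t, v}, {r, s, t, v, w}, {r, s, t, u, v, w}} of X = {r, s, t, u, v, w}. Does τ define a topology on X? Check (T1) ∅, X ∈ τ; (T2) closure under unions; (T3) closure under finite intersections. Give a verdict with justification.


τ is NOT a topology on X.

Axiom (T1): ∅ ∈ τ? Yes; X ∈ τ? Yes.
Axiom (T2/T3): check pairwise unions and intersections of members of τ.
Counterexample for (T2): {u} ∪ {r, t, v} = {r, t, u, v} ∉ τ. Therefore τ is NOT a topology.


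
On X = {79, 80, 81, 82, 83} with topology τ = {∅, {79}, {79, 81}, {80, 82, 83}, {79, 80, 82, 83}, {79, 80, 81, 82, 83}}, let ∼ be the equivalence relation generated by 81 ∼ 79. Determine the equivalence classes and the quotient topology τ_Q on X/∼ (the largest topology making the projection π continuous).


X/∼ = {[79=81], [80], [82], [83]}; |τ_Q| = 4.

Equivalence classes: [79=81], [80], [82], [83].
Quotient map π: X → X/∼ sends 79 ↦ [79=81], 80 ↦ [80], 81 ↦ [79=81], 82 ↦ [82], 83 ↦ [83].
For each subset V ⊆ X/∼, compute π^{-1}(V) ⊆ X and check whether π^{-1}(V) ∈ τ. V is open in τ_Q iff π^{-1}(V) ∈ τ.
  V = {}: π^{-1}(V) = ∅ ∈ τ ✓.
  V = {[79=81]}: π^{-1}(V) = {79, 81} ∈ τ ✓.
  V = {[80]}: π^{-1}(V) = {80} ∉ τ ✗.
  V = {[79=81], [80]}: π^{-1}(V) = {79, 80, 81} ∉ τ ✗.
  V = {[82]}: π^{-1}(V) = {82} ∉ τ ✗.
  V = {[79=81], [82]}: π^{-1}(V) = {79, 81, 82} ∉ τ ✗.
  V = {[80], [82]}: π^{-1}(V) = {80, 82} ∉ τ ✗.
  V = {[79=81], [80], [82]}: π^{-1}(V) = {79, 80, 81, 82} ∉ τ ✗.
  V = {[83]}: π^{-1}(V) = {83} ∉ τ ✗.
  V = {[79=81], [83]}: π^{-1}(V) = {79, 81, 83} ∉ τ ✗.
  V = {[80], [83]}: π^{-1}(V) = {80, 83} ∉ τ ✗.
  V = {[79=81], [80], [83]}: π^{-1}(V) = {79, 80, 81, 83} ∉ τ ✗.
  V = {[82], [83]}: π^{-1}(V) = {82, 83} ∉ τ ✗.
  V = {[79=81], [82], [83]}: π^{-1}(V) = {79, 81, 82, 83} ∉ τ ✗.
  V = {[80], [82], [83]}: π^{-1}(V) = {80, 82, 83} ∈ τ ✓.
  V = {[79=81], [80], [82], [83]}: π^{-1}(V) = {79, 80, 81, 82, 83} ∈ τ ✓.
Open sets in the quotient: τ_Q = {{}, {[79=81]}, {[80], [82], [83]}, {[79=81], [80], [82], [83]}} (4 elements).


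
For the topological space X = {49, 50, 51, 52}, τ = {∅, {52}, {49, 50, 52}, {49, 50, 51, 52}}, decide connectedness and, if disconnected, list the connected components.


(X, τ) is connected.

Find clopen sets (U ∈ τ with X ∖ U ∈ τ):
  U = ∅, X ∖ U = {49, 50, 51, 52} — both open, so U is clopen.
  U = {49, 50, 51, 52}, X ∖ U = ∅ — both open, so U is clopen.
Only trivial clopens (∅ and X) exist, so (X, τ) is connected.
Compute connected components by grouping points that agree on all clopens:
  component: {49, 50, 51, 52}


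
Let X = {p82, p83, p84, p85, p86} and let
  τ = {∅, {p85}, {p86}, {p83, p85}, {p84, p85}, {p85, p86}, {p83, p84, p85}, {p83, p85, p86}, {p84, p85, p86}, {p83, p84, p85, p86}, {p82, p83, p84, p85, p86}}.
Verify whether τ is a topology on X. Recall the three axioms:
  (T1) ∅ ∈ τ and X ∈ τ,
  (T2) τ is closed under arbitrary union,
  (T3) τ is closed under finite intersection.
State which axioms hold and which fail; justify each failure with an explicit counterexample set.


τ IS a topology on X.

Axiom (T1): ∅ ∈ τ? Yes; X ∈ τ? Yes.
Axiom (T2/T3): check pairwise unions and intersections of members of τ.
All pairwise intersections and unions checked — each lies in τ. Therefore τ satisfies (T1), (T2), (T3): it IS a topology on X.


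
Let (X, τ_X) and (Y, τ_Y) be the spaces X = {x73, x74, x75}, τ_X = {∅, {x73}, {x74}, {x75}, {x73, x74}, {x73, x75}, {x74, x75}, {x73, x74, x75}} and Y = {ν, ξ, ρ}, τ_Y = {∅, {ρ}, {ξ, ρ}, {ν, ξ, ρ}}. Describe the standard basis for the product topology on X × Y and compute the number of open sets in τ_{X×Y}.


Basis B = {∅ × ∅, {x73} × {ρ}, {x74} × {ρ}, {x75} × {ρ}, {x73} × {ξ, ρ}, {x73, x74} × {ρ}, {x73, x75} × {ρ}, {x74} × {ξ, ρ}, {x74, x75} × {ρ}, {x75} × {ξ, ρ}, {x73} × {ν, ξ, ρ}, {x73, x74, x75} × {ρ}, {x74} × {ν, ξ, ρ}, {x75} × {ν, ξ, ρ}, {x73, x74} × {ξ, ρ}, {x73, x75} × {ξ, ρ}, {x74, x75} × {ξ, ρ}, {x73, x74} × {ν, ξ, ρ}, {x73, x75} × {ν, ξ, ρ}, {x73, x74, x75} × {ξ, ρ}, {x74, x75} × {ν, ξ, ρ}, {x73, x74, x75} × {ν, ξ, ρ}}; |τ_{X×Y}| = 64.

Enumerate products U × V with U ∈ τ_X, V ∈ τ_Y (deduplicated):
  ∅ × ∅ = {} (∅)
  {x73} × {ρ} = {(x73,ρ)}
  {x74} × {ρ} = {(x74,ρ)}
  {x75} × {ρ} = {(x75,ρ)}
  {x73} × {ξ, ρ} = {(x73,ξ), (x73,ρ)}
  {x73, x74} × {ρ} = {(x73,ρ), (x74,ρ)}
  {x73, x75} × {ρ} = {(x73,ρ), (x75,ρ)}
  {x74} × {ξ, ρ} = {(x74,ξ), (x74,ρ)}
  {x74, x75} × {ρ} = {(x74,ρ), (x75,ρ)}
  {x75} × {ξ, ρ} = {(x75,ξ), (x75,ρ)}
  {x73} × {ν, ξ, ρ} = {(x73,ν), (x73,ξ), (x73,ρ)}
  {x73, x74, x75} × {ρ} = {(x73,ρ), (x74,ρ), (x75,ρ)}
  {x74} × {ν, ξ, ρ} = {(x74,ν), (x74,ξ), (x74,ρ)}
  {x75} × {ν, ξ, ρ} = {(x75,ν), (x75,ξ), (x75,ρ)}
  {x73, x74} × {ξ, ρ} = {(x73,ξ), (x73,ρ), (x74,ξ), (x74,ρ)}
  {x73, x75} × {ξ, ρ} = {(x73,ξ), (x73,ρ), (x75,ξ), (x75,ρ)}
  {x74, x75} × {ξ, ρ} = {(x74,ξ), (x74,ρ), (x75,ξ), (x75,ρ)}
  {x73, x74} × {ν, ξ, ρ} = {(x73,ν), (x73,ξ), (x73,ρ), (x74,ν), (x74,ξ), (x74,ρ)}
  {x73, x75} × {ν, ξ, ρ} = {(x73,ν), (x73,ξ), (x73,ρ), (x75,ν), (x75,ξ), (x75,ρ)}
  {x73, x74, x75} × {ξ, ρ} = {(x73,ξ), (x73,ρ), (x74,ξ), (x74,ρ), (x75,ξ), (x75,ρ)}
  {x74, x75} × {ν, ξ, ρ} = {(x74,ν), (x74,ξ), (x74,ρ), (x75,ν), (x75,ξ), (x75,ρ)}
  {x73, x74, x75} × {ν, ξ, ρ} = {(x73,ν), (x73,ξ), (x73,ρ), (x74,ν), (x74,ξ), (x74,ρ), (x75,ν), (x75,ξ), (x75,ρ)}
These 22 distinct sets form the basis B.
Close under arbitrary unions to get τ_{X×Y}; counting gives |τ_{X×Y}| = 64.


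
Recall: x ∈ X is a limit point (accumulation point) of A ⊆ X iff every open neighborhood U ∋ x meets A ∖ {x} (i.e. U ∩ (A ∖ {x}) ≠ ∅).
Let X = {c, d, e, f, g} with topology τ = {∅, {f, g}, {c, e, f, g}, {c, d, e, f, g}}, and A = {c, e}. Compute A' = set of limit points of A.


A' = {c, d, e}

For each x ∈ X, list the open sets U ∈ τ with x ∈ U, then check whether U ∩ (A ∖ {x}) ≠ ∅ for every such U.
  x = c: opens ∋ x are {c, e, f, g}, {c, d, e, f, g}; each meets A ∖ {c}, so x IS a limit point.
  x = d: opens ∋ x are {c, d, e, f, g}; each meets A ∖ {d}, so x IS a limit point.
  x = e: opens ∋ x are {c, e, f, g}, {c, d, e, f, g}; each meets A ∖ {e}, so x IS a limit point.
  x = f: open {f, g} ∋ x has {f, g} ∩ (A ∖ {f}) = ∅, so x is NOT a limit point.
  x = g: open {f, g} ∋ x has {f, g} ∩ (A ∖ {g}) = ∅, so x is NOT a limit point.
Collecting: A' = {c, d, e}.


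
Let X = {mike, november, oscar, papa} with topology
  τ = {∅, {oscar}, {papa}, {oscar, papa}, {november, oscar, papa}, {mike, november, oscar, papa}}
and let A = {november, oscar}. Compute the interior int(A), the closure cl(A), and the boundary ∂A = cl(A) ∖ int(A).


int(A) = {oscar}, cl(A) = {mike, november, oscar}, ∂A = {mike, november}.

Closed sets in (X, τ) are complements of opens:
  closed(X, τ) = {∅, {mike}, {mike, november}, {mike, november, oscar}, {mike, november, papa}, {mike, november, oscar, papa}}.
int(A) = ⋃ {U ∈ τ : U ⊆ A}. Opens contained in A: ∅, {oscar}.
Taking the union of these: int(A) = {oscar}.
cl(A) = ⋂ {C closed : A ⊆ C}. Closed sets containing A: {mike, november, oscar}, {mike, november, oscar, papa}.
Intersecting these: cl(A) = {mike, november, oscar}.
∂A = cl(A) ∖ int(A) = {mike, november, oscar} ∖ {oscar} = {mike, november}.


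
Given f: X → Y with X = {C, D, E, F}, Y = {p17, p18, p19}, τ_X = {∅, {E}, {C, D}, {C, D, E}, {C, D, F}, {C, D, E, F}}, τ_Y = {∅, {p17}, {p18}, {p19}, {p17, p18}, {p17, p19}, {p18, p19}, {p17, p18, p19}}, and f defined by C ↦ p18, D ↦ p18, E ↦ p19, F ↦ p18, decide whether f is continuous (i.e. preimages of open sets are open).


f IS continuous.

Compute f^{-1}(U) for each U ∈ τ_Y:
  U = ∅: f^{-1}(U) = ∅ ∈ τ_X ✓.
  U = {p17}: f^{-1}(U) = ∅ ∈ τ_X ✓.
  U = {p18}: f^{-1}(U) = {C, D, F} ∈ τ_X ✓.
  U = {p19}: f^{-1}(U) = {E} ∈ τ_X ✓.
  U = {p17, p18}: f^{-1}(U) = {C, D, F} ∈ τ_X ✓.
  U = {p17, p19}: f^{-1}(U) = {E} ∈ τ_X ✓.
  U = {p18, p19}: f^{-1}(U) = {C, D, E, F} ∈ τ_X ✓.
  U = {p17, p18, p19}: f^{-1}(U) = {C, D, E, F} ∈ τ_X ✓.
Every preimage lies in τ_X, so f IS continuous.


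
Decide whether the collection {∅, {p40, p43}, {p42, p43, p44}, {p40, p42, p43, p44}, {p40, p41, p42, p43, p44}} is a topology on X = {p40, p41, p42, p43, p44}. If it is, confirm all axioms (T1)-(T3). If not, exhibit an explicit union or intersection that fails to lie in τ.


τ is NOT a topology on X.

Axiom (T1): ∅ ∈ τ? Yes; X ∈ τ? Yes.
Axiom (T2/T3): check pairwise unions and intersections of members of τ.
Counterexample for (T3): {p40, p43} ∩ {p42, p43, p44} = {p43} ∉ τ. Therefore τ is NOT a topology.


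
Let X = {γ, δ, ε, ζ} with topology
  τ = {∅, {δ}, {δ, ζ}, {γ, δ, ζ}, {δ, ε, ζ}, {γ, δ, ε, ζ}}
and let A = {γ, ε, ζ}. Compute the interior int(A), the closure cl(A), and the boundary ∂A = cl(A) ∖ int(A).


int(A) = ∅, cl(A) = {γ, ε, ζ}, ∂A = {γ, ε, ζ}.

Closed sets in (X, τ) are complements of opens:
  closed(X, τ) = {∅, {γ}, {ε}, {γ, ε}, {γ, ε, ζ}, {γ, δ, ε, ζ}}.
int(A) = ⋃ {U ∈ τ : U ⊆ A}. Opens contained in A: ∅.
Taking the union of these: int(A) = ∅.
cl(A) = ⋂ {C closed : A ⊆ C}. Closed sets containing A: {γ, ε, ζ}, {γ, δ, ε, ζ}.
Intersecting these: cl(A) = {γ, ε, ζ}.
∂A = cl(A) ∖ int(A) = {γ, ε, ζ} ∖ ∅ = {γ, ε, ζ}.


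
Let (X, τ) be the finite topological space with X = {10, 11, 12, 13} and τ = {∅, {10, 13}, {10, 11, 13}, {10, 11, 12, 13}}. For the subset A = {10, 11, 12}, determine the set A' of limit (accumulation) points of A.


A' = {11, 12, 13}

For each x ∈ X, list the open sets U ∈ τ with x ∈ U, then check whether U ∩ (A ∖ {x}) ≠ ∅ for every such U.
  x = 10: open {10, 13} ∋ x has {10, 13} ∩ (A ∖ {10}) = ∅, so x is NOT a limit point.
  x = 11: opens ∋ x are {10, 11, 13}, {10, 11, 12, 13}; each meets A ∖ {11}, so x IS a limit point.
  x = 12: opens ∋ x are {10, 11, 12, 13}; each meets A ∖ {12}, so x IS a limit point.
  x = 13: opens ∋ x are {10, 13}, {10, 11, 13}, {10, 11, 12, 13}; each meets A ∖ {13}, so x IS a limit point.
Collecting: A' = {11, 12, 13}.


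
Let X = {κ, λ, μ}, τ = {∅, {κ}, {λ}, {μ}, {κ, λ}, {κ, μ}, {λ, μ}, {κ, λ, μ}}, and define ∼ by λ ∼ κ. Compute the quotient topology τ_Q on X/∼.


X/∼ = {[κ=λ], [μ]}; |τ_Q| = 4.

Equivalence classes: [κ=λ], [μ].
Quotient map π: X → X/∼ sends κ ↦ [κ=λ], λ ↦ [κ=λ], μ ↦ [μ].
For each subset V ⊆ X/∼, compute π^{-1}(V) ⊆ X and check whether π^{-1}(V) ∈ τ. V is open in τ_Q iff π^{-1}(V) ∈ τ.
  V = {}: π^{-1}(V) = ∅ ∈ τ ✓.
  V = {[κ=λ]}: π^{-1}(V) = {κ, λ} ∈ τ ✓.
  V = {[μ]}: π^{-1}(V) = {μ} ∈ τ ✓.
  V = {[κ=λ], [μ]}: π^{-1}(V) = {κ, λ, μ} ∈ τ ✓.
Open sets in the quotient: τ_Q = {{}, {[κ=λ]}, {[μ]}, {[κ=λ], [μ]}} (4 elements).


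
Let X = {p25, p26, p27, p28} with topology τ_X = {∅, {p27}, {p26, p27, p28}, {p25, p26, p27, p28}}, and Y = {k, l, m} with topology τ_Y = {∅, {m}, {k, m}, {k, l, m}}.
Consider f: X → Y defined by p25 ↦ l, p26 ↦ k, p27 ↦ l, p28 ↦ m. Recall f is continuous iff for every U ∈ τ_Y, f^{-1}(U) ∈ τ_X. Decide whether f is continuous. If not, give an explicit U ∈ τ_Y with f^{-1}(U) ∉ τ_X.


f is NOT continuous.

Compute f^{-1}(U) for each U ∈ τ_Y:
  U = ∅: f^{-1}(U) = ∅ ∈ τ_X ✓.
  U = {m}: f^{-1}(U) = {p28} ∉ τ_X ✗.
  U = {k, m}: f^{-1}(U) = {p26, p28} ∉ τ_X ✗.
  U = {k, l, m}: f^{-1}(U) = {p25, p26, p27, p28} ∈ τ_X ✓.
Found U = {m} with f^{-1}(U) = {p28} not in τ_X. Therefore f is NOT continuous.
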